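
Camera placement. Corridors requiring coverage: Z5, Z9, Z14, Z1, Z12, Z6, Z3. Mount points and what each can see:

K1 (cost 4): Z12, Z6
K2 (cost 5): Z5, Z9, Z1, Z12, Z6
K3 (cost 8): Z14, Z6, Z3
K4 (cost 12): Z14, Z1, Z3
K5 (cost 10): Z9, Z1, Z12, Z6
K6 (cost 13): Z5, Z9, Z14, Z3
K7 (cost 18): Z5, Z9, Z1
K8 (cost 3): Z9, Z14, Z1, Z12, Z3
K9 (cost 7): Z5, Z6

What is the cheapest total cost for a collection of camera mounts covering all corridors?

8

K2, K8 cover every corridor at cost 5 + 3 = 8.
Any cover uses at least 2 camera mounts; among all covering selections none totals below 8.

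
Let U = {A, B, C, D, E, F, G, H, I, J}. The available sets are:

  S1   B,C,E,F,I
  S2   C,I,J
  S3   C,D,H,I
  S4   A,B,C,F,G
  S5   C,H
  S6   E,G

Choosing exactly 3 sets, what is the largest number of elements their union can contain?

9

Choosing S1, S3, S4 covers {A, B, C, D, E, F, G, H, I} — 9 elements.
No choice of 3 sets does better; here J is left uncovered.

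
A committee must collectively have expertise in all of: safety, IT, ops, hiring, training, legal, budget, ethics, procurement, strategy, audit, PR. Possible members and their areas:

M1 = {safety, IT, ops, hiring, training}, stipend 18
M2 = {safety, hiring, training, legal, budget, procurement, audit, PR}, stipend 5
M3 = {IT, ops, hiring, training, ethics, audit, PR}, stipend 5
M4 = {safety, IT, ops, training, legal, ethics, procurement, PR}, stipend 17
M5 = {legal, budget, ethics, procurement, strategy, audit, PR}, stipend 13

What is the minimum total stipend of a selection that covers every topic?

23

M2, M3, M5 cover every topic at stipend 5 + 5 + 13 = 23.
Any cover uses at least 2 members; among all covering selections none totals below 23.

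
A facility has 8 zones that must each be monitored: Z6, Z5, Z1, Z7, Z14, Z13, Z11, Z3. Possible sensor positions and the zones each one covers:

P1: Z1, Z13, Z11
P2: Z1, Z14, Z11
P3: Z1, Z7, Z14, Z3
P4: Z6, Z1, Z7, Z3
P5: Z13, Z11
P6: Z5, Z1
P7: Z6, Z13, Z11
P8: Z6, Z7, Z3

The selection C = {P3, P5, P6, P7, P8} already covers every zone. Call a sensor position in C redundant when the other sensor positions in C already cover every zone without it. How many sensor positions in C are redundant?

3

Drop P3: Z14 uncovered — not redundant.
Drop P5: the rest still cover every zone — redundant.
Drop P6: Z5 uncovered — not redundant.
Drop P7: the rest still cover every zone — redundant.
Drop P8: the rest still cover every zone — redundant.
3 redundant: P5, P7, P8.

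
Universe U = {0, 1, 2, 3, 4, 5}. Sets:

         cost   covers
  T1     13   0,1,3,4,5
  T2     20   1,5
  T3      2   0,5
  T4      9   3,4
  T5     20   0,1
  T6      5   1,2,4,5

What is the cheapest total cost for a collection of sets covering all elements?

16

T3, T4, T6 cover every element at cost 2 + 9 + 5 = 16.
Any cover uses at least 2 sets; among all covering selections none totals below 16.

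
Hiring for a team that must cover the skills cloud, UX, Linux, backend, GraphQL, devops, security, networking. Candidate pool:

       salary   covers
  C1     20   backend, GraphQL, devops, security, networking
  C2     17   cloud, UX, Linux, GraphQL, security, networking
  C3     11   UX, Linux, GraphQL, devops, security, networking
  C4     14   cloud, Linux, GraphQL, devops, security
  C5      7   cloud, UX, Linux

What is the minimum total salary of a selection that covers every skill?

C1, C5 cover every skill at salary 20 + 7 = 27.
Any cover uses at least 2 candidates; among all covering selections none totals below 27.

27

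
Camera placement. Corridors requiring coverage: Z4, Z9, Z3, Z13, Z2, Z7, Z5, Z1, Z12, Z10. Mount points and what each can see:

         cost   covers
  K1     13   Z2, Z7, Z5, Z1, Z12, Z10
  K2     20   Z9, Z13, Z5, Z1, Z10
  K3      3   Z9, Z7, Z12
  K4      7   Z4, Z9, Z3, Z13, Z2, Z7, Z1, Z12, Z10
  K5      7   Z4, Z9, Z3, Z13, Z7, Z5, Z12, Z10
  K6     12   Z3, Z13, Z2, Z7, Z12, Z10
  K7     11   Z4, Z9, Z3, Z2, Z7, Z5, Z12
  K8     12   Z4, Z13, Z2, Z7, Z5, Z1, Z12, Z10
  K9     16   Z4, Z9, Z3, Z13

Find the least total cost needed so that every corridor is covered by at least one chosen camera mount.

K4, K5 cover every corridor at cost 7 + 7 = 14.
Any cover uses at least 2 camera mounts; among all covering selections none totals below 14.

14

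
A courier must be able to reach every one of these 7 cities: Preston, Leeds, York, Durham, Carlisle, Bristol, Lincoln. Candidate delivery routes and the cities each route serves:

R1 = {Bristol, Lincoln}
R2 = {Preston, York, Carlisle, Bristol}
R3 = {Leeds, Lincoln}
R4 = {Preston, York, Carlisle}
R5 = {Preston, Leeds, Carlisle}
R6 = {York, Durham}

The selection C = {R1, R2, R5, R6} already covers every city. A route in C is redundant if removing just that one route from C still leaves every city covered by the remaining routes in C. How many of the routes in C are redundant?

1

Drop R1: Lincoln uncovered — not redundant.
Drop R2: the rest still cover every city — redundant.
Drop R5: Leeds uncovered — not redundant.
Drop R6: Durham uncovered — not redundant.
1 redundant: R2.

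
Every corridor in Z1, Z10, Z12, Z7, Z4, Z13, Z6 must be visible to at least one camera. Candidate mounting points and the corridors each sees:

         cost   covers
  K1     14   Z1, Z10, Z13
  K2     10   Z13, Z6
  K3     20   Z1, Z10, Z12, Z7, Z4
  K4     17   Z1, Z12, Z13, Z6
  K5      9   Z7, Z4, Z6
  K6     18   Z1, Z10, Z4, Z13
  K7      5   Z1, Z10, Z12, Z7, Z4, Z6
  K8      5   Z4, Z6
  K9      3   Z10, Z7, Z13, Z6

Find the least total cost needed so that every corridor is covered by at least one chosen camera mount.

K7, K9 cover every corridor at cost 5 + 3 = 8.
Any cover uses at least 2 camera mounts; among all covering selections none totals below 8.

8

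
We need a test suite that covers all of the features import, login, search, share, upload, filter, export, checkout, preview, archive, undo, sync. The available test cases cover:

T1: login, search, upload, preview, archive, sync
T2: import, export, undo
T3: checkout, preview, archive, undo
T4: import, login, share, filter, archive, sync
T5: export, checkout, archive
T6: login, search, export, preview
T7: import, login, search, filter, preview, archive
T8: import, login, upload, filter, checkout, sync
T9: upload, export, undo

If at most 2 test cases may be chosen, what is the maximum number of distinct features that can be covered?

9

Choosing T1, T2 covers {import, login, search, upload, export, preview, archive, undo, sync} — 9 features.
No choice of 2 test cases does better; here share, filter, checkout are left uncovered.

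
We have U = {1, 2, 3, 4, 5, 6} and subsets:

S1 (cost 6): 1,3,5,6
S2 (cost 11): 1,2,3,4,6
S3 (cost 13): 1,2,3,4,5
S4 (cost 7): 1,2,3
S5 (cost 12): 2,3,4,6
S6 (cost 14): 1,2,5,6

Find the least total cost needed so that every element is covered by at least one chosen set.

S1, S2 cover every element at cost 6 + 11 = 17.
Any cover uses at least 2 sets; among all covering selections none totals below 17.

17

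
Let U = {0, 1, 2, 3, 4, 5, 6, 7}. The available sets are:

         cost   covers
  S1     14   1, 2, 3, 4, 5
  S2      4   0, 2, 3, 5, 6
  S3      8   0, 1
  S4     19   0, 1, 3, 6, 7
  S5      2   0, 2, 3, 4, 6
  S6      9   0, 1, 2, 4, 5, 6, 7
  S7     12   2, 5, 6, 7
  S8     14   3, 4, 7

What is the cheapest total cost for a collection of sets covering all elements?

11

S5, S6 cover every element at cost 2 + 9 = 11.
Any cover uses at least 2 sets; among all covering selections none totals below 11.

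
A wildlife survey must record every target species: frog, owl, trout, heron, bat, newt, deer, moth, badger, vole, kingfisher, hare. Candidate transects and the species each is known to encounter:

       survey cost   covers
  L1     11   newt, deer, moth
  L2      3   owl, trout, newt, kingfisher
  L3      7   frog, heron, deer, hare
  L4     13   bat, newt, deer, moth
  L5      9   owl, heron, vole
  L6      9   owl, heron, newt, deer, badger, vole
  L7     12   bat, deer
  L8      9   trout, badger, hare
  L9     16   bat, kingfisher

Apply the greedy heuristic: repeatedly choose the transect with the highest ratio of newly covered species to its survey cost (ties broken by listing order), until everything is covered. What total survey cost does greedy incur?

Pick 1: L2 adds 4 new (owl, trout, newt, kingfisher) at survey cost 3 (ratio 4/3).
Pick 2: L3 adds 4 new (frog, heron, deer, hare) at survey cost 7 (ratio 4/7).
Pick 3: L6 adds 2 new (badger, vole) at survey cost 9 (ratio 2/9).
Pick 4: L4 adds 2 new (bat, moth) at survey cost 13 (ratio 2/13).
Greedy total survey cost: 3 + 7 + 9 + 13 = 32.

32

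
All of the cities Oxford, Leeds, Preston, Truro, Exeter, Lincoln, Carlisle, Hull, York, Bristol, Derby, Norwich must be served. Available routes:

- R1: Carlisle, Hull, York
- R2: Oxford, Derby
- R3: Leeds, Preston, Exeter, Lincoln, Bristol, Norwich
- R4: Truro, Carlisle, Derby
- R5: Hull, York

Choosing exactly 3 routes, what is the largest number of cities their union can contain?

Choosing R1, R2, R3 covers {Oxford, Leeds, Preston, Exeter, Lincoln, Carlisle, Hull, York, Bristol, Derby, Norwich} — 11 cities.
No choice of 3 routes does better; here Truro is left uncovered.

11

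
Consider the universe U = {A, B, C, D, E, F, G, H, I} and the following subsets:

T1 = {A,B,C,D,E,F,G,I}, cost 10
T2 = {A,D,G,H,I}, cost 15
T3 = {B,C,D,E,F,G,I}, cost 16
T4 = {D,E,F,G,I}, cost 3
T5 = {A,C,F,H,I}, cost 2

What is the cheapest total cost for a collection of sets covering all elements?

12

T1, T5 cover every element at cost 10 + 2 = 12.
Any cover uses at least 2 sets; among all covering selections none totals below 12.
Greedy by coverage-per-cost would pick T5, T4, T1 for 15 — worse than the optimum 12.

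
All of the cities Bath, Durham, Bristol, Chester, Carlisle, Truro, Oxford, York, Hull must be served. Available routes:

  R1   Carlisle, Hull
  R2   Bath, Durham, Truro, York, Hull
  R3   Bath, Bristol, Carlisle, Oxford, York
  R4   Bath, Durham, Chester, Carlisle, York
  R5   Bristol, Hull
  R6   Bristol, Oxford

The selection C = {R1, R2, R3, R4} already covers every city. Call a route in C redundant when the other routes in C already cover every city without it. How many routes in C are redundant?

1

Drop R1: the rest still cover every city — redundant.
Drop R2: Truro uncovered — not redundant.
Drop R3: Bristol, Oxford uncovered — not redundant.
Drop R4: Chester uncovered — not redundant.
1 redundant: R1.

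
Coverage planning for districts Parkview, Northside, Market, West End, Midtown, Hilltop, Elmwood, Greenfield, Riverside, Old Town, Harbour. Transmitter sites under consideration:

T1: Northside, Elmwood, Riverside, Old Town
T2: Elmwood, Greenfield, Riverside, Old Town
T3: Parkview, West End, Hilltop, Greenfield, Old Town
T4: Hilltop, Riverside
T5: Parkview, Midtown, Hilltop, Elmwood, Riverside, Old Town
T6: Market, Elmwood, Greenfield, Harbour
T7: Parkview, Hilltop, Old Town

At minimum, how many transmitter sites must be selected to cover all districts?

T1, T3, T5, T6 together cover {Parkview, Northside, Market, West End, Midtown, Hilltop, Elmwood, Greenfield, Riverside, Old Town, Harbour} — every district.
No 3 of the 7 transmitter sites cover everything (all 35 triples fall short), so 4 is minimum.

4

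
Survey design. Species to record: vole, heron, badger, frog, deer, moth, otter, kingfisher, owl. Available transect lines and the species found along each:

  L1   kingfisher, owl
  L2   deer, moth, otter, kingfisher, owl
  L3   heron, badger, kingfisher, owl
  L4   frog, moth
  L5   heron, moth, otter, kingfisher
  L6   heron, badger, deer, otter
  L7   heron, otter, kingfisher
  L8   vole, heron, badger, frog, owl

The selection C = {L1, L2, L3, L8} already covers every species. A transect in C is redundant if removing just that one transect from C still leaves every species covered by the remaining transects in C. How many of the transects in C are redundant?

2

Drop L1: the rest still cover every species — redundant.
Drop L2: deer, moth, otter uncovered — not redundant.
Drop L3: the rest still cover every species — redundant.
Drop L8: vole, frog uncovered — not redundant.
2 redundant: L1, L3.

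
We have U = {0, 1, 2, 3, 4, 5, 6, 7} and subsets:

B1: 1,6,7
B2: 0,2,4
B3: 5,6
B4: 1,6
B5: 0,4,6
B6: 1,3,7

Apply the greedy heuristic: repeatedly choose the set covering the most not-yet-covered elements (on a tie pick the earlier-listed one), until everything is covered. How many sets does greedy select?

Pick 1: B1 covers 3 new elements (1, 6, 7).
Pick 2: B2 covers 3 new elements (0, 2, 4).
Pick 3: B3 covers 1 new elements (5).
Pick 4: B6 covers 1 new elements (3).
Greedy uses 4 sets. (The true minimum is 3.)

4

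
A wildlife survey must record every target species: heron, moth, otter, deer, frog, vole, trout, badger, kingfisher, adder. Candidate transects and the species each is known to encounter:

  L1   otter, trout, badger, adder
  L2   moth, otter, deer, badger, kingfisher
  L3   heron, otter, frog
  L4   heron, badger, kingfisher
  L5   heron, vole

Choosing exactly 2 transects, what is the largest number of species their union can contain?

7

Choosing L1, L2 covers {moth, otter, deer, trout, badger, kingfisher, adder} — 7 species.
No choice of 2 transects does better; here heron, frog, vole are left uncovered.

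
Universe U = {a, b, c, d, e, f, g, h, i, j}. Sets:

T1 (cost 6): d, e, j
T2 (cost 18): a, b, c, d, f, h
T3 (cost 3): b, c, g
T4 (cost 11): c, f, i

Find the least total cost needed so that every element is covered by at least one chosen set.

T1, T2, T3, T4 cover every element at cost 6 + 18 + 3 + 11 = 38.
Any cover uses at least 4 sets; among all covering selections none totals below 38.

38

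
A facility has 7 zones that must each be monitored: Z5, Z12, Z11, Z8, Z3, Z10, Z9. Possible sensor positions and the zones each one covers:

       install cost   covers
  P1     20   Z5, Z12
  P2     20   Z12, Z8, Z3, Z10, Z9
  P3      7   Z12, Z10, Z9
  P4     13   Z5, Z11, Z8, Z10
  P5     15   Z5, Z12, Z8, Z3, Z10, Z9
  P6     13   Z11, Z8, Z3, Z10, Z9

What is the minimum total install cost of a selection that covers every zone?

28

P4, P5 cover every zone at install cost 13 + 15 = 28.
Any cover uses at least 2 sensor positions; among all covering selections none totals below 28.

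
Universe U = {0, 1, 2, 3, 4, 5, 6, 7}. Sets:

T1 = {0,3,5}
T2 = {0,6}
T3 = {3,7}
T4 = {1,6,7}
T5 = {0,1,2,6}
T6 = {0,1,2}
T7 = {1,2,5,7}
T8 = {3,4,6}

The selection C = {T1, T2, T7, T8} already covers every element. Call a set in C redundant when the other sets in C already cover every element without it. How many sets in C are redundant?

2

Drop T1: the rest still cover every element — redundant.
Drop T2: the rest still cover every element — redundant.
Drop T7: 1, 2, 7 uncovered — not redundant.
Drop T8: 4 uncovered — not redundant.
2 redundant: T1, T2.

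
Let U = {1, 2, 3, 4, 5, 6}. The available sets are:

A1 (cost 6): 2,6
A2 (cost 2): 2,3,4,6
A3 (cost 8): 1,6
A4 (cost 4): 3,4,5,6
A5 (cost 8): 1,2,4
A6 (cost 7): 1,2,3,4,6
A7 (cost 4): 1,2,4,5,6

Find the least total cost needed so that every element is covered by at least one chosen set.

6

A2, A7 cover every element at cost 2 + 4 = 6.
Any cover uses at least 2 sets; among all covering selections none totals below 6.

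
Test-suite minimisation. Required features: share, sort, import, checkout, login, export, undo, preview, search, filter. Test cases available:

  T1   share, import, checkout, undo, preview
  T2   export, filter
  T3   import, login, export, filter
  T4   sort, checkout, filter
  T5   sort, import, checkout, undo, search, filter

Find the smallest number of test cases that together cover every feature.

T1, T3, T5 together cover {share, sort, import, checkout, login, export, undo, preview, search, filter} — every feature.
No 2 of the 5 test cases cover everything (all 10 pairs fall short), so 3 is minimum.

3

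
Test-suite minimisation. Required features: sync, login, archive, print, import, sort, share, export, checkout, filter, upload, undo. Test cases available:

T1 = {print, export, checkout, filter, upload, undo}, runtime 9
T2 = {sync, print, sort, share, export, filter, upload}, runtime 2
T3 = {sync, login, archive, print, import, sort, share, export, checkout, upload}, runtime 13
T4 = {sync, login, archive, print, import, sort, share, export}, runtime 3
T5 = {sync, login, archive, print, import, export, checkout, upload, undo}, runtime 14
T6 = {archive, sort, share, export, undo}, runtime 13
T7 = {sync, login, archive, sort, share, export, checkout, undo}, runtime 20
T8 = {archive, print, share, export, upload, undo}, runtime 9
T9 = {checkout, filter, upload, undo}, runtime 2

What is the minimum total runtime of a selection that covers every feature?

5

T4, T9 cover every feature at runtime 3 + 2 = 5.
Any cover uses at least 2 test cases; among all covering selections none totals below 5.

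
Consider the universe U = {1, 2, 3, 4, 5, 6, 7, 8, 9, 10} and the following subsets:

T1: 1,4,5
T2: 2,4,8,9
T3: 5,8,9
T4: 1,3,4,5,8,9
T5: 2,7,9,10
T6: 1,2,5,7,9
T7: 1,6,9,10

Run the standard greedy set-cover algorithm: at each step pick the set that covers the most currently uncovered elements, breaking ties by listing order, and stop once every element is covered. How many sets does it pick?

Pick 1: T4 covers 6 new elements (1, 3, 4, 5, 8, 9).
Pick 2: T5 covers 3 new elements (2, 7, 10).
Pick 3: T7 covers 1 new elements (6).
Greedy uses 3 sets.

3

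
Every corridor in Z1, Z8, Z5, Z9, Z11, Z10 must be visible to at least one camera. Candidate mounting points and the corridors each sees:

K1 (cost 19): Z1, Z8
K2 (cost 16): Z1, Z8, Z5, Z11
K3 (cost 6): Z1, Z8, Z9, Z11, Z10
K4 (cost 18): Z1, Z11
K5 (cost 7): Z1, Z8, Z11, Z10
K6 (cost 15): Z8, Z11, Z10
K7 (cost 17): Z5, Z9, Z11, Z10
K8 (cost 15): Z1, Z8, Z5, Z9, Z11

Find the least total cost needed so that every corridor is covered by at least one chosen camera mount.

21

K3, K8 cover every corridor at cost 6 + 15 = 21.
Any cover uses at least 2 camera mounts; among all covering selections none totals below 21.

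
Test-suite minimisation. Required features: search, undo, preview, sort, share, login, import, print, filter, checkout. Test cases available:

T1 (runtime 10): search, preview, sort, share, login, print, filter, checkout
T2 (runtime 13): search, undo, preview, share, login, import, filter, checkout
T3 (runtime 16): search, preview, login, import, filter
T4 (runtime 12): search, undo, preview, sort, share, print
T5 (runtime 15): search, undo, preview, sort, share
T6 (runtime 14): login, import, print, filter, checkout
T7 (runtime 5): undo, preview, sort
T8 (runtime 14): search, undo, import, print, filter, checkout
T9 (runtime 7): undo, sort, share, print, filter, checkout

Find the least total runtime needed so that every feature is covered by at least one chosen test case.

T2, T9 cover every feature at runtime 13 + 7 = 20.
Any cover uses at least 2 test cases; among all covering selections none totals below 20.

20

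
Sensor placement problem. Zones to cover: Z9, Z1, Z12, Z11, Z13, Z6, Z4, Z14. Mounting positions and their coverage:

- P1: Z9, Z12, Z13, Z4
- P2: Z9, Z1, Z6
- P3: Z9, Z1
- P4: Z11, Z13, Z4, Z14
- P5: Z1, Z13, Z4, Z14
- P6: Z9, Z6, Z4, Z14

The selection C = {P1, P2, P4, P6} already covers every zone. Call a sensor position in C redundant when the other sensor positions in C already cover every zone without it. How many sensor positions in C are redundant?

1

Drop P1: Z12 uncovered — not redundant.
Drop P2: Z1 uncovered — not redundant.
Drop P4: Z11 uncovered — not redundant.
Drop P6: the rest still cover every zone — redundant.
1 redundant: P6.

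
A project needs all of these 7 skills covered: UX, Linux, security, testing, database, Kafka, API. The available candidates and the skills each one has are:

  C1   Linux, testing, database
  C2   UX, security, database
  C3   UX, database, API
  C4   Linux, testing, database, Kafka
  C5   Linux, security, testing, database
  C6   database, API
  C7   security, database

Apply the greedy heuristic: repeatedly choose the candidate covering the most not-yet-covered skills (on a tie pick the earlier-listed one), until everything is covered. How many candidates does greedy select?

Pick 1: C4 covers 4 new skills (Linux, testing, database, Kafka).
Pick 2: C2 covers 2 new skills (UX, security).
Pick 3: C3 covers 1 new skills (API).
Greedy uses 3 candidates.

3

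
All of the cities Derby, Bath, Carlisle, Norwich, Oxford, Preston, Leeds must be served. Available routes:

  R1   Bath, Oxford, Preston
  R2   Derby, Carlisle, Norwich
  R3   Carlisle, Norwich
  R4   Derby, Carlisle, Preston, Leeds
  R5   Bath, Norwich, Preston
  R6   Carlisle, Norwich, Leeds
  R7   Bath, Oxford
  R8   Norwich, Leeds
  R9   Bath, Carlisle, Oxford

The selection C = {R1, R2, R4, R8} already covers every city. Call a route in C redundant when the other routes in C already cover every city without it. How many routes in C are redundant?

Drop R1: Bath, Oxford uncovered — not redundant.
Drop R2: the rest still cover every city — redundant.
Drop R4: the rest still cover every city — redundant.
Drop R8: the rest still cover every city — redundant.
3 redundant: R2, R4, R8.

3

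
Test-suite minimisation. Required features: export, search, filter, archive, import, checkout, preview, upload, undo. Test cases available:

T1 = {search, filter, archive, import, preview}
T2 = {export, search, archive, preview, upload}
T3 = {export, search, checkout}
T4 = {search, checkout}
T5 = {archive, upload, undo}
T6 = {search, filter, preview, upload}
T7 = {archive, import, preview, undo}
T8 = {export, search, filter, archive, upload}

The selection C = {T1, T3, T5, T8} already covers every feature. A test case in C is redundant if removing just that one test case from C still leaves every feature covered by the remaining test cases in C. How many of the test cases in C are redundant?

Drop T1: import, preview uncovered — not redundant.
Drop T3: checkout uncovered — not redundant.
Drop T5: undo uncovered — not redundant.
Drop T8: the rest still cover every feature — redundant.
1 redundant: T8.

1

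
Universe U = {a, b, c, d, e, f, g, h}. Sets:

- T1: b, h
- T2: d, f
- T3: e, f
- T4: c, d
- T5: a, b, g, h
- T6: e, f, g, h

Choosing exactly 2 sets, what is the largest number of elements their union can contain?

Choosing T2, T5 covers {a, b, d, f, g, h} — 6 elements.
No choice of 2 sets does better; here c, e are left uncovered.

6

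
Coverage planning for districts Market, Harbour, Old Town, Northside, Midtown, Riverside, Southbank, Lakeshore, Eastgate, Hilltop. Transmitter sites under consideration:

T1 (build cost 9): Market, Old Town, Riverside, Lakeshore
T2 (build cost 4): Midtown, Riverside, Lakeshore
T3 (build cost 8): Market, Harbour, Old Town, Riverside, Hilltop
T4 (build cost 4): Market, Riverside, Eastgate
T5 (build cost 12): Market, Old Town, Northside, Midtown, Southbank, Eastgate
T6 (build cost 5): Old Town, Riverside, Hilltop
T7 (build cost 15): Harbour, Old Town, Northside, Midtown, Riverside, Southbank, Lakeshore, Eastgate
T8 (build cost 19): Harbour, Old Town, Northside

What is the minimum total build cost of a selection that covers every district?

T3, T7 cover every district at build cost 8 + 15 = 23.
Any cover uses at least 2 transmitter sites; among all covering selections none totals below 23.

23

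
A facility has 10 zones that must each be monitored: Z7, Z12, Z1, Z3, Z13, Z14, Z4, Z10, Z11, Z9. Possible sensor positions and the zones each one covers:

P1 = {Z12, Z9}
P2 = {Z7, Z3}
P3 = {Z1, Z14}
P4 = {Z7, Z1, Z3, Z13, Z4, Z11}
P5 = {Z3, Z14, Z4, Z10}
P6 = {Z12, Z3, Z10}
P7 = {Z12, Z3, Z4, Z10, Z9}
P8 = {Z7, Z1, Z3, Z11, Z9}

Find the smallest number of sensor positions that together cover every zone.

3

P1, P4, P5 together cover {Z7, Z12, Z1, Z3, Z13, Z14, Z4, Z10, Z11, Z9} — every zone.
No 2 of the 8 sensor positions cover everything (all 28 pairs fall short), so 3 is minimum.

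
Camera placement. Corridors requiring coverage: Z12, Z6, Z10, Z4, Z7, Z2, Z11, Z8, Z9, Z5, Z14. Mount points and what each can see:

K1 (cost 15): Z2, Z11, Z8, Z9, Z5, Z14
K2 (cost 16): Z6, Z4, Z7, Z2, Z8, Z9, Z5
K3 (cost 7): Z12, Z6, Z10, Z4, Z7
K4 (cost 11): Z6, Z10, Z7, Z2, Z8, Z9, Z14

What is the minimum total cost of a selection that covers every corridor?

K1, K3 cover every corridor at cost 15 + 7 = 22.
Any cover uses at least 2 camera mounts; among all covering selections none totals below 22.

22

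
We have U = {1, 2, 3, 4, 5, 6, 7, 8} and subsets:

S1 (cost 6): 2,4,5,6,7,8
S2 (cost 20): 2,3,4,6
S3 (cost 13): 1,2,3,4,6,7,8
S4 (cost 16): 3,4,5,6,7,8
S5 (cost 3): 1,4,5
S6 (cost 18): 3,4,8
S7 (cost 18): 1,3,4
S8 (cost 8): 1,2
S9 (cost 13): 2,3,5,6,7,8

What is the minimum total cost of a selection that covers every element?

S3, S5 cover every element at cost 13 + 3 = 16.
Any cover uses at least 2 sets; among all covering selections none totals below 16.

16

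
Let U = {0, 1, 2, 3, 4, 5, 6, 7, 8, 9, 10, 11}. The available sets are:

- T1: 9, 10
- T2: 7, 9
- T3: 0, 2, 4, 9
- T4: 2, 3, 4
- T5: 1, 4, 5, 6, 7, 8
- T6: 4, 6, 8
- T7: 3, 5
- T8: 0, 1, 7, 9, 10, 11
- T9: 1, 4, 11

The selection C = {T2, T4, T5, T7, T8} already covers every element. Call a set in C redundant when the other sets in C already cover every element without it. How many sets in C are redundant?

2

Drop T2: the rest still cover every element — redundant.
Drop T4: 2 uncovered — not redundant.
Drop T5: 6, 8 uncovered — not redundant.
Drop T7: the rest still cover every element — redundant.
Drop T8: 0, 10, 11 uncovered — not redundant.
2 redundant: T2, T7.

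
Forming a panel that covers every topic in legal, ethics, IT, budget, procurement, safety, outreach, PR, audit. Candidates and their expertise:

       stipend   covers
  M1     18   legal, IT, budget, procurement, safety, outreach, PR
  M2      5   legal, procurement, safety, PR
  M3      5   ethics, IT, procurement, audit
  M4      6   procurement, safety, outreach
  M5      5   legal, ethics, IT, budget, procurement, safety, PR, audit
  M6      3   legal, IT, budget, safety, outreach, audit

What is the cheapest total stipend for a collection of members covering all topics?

8

M5, M6 cover every topic at stipend 5 + 3 = 8.
Any cover uses at least 2 members; among all covering selections none totals below 8.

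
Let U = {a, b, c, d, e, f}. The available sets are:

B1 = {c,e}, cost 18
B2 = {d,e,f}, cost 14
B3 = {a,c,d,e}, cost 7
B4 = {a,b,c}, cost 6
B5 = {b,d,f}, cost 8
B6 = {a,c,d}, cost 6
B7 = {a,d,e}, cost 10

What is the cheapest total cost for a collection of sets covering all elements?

15

B3, B5 cover every element at cost 7 + 8 = 15.
Any cover uses at least 2 sets; among all covering selections none totals below 15.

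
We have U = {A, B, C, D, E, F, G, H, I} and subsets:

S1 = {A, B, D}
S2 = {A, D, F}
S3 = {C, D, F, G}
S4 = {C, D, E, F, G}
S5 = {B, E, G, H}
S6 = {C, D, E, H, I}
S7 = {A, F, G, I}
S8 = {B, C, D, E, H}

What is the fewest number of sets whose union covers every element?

S7, S8 together cover {A, B, C, D, E, F, G, H, I} — every element.
No single set contains all 9 elements, so 2 is optimal.

2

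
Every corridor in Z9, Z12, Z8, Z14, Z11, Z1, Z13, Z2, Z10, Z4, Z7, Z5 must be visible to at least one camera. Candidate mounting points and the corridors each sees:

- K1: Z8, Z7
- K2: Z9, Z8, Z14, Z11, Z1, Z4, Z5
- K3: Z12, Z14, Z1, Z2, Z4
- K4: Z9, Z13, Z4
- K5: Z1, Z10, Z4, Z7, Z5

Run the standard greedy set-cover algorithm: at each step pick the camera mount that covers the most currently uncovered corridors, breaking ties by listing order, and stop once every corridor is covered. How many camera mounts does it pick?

Pick 1: K2 covers 7 new corridors (Z9, Z8, Z14, Z11, Z1, Z4, Z5).
Pick 2: K3 covers 2 new corridors (Z12, Z2).
Pick 3: K5 covers 2 new corridors (Z10, Z7).
Pick 4: K4 covers 1 new corridors (Z13).
Greedy uses 4 camera mounts.

4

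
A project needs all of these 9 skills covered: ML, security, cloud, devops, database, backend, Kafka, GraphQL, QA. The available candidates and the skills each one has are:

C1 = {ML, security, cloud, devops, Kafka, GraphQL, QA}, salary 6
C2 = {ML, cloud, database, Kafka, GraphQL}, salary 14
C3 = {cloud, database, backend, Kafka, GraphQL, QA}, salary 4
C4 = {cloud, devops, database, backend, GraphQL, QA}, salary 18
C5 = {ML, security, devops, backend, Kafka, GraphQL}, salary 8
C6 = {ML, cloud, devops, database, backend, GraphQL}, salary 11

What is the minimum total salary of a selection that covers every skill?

C1, C3 cover every skill at salary 6 + 4 = 10.
Any cover uses at least 2 candidates; among all covering selections none totals below 10.

10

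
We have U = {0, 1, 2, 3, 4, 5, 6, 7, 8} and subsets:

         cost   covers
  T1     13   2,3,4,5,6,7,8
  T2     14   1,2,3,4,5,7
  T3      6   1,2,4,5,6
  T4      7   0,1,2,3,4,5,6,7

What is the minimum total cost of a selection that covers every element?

20

T1, T4 cover every element at cost 13 + 7 = 20.
Any cover uses at least 2 sets; among all covering selections none totals below 20.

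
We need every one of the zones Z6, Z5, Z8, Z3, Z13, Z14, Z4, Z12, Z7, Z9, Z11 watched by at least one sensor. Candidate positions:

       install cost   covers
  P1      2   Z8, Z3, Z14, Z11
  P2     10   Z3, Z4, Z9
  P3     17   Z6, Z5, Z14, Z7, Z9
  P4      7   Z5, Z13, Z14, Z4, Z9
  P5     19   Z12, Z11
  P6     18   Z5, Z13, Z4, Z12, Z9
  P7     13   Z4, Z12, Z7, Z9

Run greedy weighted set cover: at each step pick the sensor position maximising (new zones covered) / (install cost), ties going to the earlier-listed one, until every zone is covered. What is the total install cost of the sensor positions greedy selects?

39

Pick 1: P1 adds 4 new (Z8, Z3, Z14, Z11) at install cost 2 (ratio 4/2).
Pick 2: P4 adds 4 new (Z5, Z13, Z4, Z9) at install cost 7 (ratio 4/7).
Pick 3: P7 adds 2 new (Z12, Z7) at install cost 13 (ratio 2/13).
Pick 4: P3 adds 1 new (Z6) at install cost 17 (ratio 1/17).
Greedy total install cost: 2 + 7 + 13 + 17 = 39. (The true optimum is 37, so greedy overshoots here.)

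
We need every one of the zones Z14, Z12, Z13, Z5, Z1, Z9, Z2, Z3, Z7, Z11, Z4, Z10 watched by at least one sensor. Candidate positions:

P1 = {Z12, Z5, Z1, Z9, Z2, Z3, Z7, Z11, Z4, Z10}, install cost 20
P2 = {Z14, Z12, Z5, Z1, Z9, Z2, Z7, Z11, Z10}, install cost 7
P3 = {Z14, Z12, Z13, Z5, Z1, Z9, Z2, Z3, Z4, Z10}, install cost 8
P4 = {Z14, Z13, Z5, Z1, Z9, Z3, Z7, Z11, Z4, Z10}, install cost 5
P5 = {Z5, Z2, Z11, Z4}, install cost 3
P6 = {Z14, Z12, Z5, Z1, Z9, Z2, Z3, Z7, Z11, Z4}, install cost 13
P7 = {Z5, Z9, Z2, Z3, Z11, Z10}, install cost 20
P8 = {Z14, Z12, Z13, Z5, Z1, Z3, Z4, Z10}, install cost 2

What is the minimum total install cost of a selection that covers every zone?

9

P2, P8 cover every zone at install cost 7 + 2 = 9.
Any cover uses at least 2 sensor positions; among all covering selections none totals below 9.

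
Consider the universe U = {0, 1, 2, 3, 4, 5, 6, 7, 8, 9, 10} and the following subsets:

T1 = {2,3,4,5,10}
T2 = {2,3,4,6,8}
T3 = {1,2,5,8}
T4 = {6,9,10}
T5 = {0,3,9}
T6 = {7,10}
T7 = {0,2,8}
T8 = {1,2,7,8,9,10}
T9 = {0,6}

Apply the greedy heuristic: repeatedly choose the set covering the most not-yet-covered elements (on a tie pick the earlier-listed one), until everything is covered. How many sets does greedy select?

Pick 1: T8 covers 6 new elements (1, 2, 7, 8, 9, 10).
Pick 2: T1 covers 3 new elements (3, 4, 5).
Pick 3: T9 covers 2 new elements (0, 6).
Greedy uses 3 sets.

3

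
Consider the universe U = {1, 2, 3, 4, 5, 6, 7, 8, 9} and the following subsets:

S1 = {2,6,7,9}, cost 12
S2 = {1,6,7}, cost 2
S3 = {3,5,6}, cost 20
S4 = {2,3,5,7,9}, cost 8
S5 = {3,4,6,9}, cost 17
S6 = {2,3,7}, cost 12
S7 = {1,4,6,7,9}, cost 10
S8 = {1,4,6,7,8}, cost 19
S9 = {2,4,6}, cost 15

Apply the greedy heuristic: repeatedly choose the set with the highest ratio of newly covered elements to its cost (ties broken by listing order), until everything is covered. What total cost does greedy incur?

29

Pick 1: S2 adds 3 new (1, 6, 7) at cost 2 (ratio 3/2).
Pick 2: S4 adds 4 new (2, 3, 5, 9) at cost 8 (ratio 4/8).
Pick 3: S8 adds 2 new (4, 8) at cost 19 (ratio 2/19).
Greedy total cost: 2 + 8 + 19 = 29. (The true optimum is 27, so greedy overshoots here.)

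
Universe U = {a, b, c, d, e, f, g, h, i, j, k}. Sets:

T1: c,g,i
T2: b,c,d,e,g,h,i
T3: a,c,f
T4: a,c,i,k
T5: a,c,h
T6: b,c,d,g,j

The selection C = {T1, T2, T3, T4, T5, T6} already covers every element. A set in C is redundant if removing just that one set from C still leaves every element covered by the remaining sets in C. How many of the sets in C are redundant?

Drop T1: the rest still cover every element — redundant.
Drop T2: e uncovered — not redundant.
Drop T3: f uncovered — not redundant.
Drop T4: k uncovered — not redundant.
Drop T5: the rest still cover every element — redundant.
Drop T6: j uncovered — not redundant.
2 redundant: T1, T5.

2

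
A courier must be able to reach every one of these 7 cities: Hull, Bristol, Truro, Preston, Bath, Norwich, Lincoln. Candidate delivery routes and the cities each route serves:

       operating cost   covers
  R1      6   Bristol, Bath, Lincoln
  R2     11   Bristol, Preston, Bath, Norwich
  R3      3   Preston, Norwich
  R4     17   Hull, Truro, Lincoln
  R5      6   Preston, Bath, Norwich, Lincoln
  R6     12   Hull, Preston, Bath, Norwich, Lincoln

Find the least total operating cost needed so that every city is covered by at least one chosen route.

26

R1, R3, R4 cover every city at operating cost 6 + 3 + 17 = 26.
Any cover uses at least 2 routes; among all covering selections none totals below 26.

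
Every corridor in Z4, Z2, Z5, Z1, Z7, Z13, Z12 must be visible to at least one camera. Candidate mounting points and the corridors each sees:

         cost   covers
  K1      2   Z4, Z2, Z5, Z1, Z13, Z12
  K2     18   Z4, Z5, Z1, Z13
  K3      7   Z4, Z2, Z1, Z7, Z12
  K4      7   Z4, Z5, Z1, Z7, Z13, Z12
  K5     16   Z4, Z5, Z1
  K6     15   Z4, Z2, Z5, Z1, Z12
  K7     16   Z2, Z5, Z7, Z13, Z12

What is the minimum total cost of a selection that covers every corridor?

K1, K3 cover every corridor at cost 2 + 7 = 9.
Any cover uses at least 2 camera mounts; among all covering selections none totals below 9.

9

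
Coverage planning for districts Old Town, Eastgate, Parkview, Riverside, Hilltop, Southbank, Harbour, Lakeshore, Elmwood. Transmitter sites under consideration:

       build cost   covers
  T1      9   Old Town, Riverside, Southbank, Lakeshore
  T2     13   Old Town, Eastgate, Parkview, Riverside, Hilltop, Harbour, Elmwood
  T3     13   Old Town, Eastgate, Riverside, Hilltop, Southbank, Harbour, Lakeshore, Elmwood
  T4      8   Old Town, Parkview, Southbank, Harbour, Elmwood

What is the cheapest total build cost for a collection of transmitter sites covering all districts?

T3, T4 cover every district at build cost 13 + 8 = 21.
Any cover uses at least 2 transmitter sites; among all covering selections none totals below 21.

21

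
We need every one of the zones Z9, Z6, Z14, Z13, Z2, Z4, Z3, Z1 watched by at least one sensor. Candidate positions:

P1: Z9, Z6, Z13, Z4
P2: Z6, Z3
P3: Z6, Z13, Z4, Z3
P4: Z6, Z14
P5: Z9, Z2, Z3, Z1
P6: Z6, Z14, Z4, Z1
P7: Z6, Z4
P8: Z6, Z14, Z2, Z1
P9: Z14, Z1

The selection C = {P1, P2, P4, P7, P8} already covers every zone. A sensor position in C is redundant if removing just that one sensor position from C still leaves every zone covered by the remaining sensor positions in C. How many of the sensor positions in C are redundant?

Drop P1: Z9, Z13 uncovered — not redundant.
Drop P2: Z3 uncovered — not redundant.
Drop P4: the rest still cover every zone — redundant.
Drop P7: the rest still cover every zone — redundant.
Drop P8: Z2, Z1 uncovered — not redundant.
2 redundant: P4, P7.

2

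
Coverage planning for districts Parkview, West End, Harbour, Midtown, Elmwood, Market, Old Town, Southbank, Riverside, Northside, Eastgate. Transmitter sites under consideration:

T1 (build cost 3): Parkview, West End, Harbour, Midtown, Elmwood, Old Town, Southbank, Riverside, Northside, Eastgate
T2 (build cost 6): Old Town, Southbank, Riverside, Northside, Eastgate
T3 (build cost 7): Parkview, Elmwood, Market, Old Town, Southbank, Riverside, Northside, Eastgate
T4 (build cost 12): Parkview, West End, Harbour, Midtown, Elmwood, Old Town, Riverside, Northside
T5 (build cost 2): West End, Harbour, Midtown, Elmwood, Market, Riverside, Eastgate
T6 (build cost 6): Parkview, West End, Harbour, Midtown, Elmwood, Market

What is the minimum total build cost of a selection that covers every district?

5

T1, T5 cover every district at build cost 3 + 2 = 5.
Any cover uses at least 2 transmitter sites; among all covering selections none totals below 5.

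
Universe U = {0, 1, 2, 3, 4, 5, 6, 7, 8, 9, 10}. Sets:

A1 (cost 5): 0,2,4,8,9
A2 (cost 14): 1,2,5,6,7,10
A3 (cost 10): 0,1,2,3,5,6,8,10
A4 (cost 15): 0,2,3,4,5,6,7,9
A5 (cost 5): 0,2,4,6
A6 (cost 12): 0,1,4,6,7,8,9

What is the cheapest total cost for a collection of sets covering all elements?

A3, A6 cover every element at cost 10 + 12 = 22.
Any cover uses at least 2 sets; among all covering selections none totals below 22.

22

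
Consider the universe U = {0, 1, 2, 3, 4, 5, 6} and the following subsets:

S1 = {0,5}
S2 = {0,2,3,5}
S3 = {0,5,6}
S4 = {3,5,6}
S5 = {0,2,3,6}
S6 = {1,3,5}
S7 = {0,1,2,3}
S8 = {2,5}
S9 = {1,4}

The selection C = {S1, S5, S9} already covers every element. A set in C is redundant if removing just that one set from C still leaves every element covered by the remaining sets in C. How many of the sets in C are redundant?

Drop S1: 5 uncovered — not redundant.
Drop S5: 2, 3, 6 uncovered — not redundant.
Drop S9: 1, 4 uncovered — not redundant.
None of the sets in C is redundant.

0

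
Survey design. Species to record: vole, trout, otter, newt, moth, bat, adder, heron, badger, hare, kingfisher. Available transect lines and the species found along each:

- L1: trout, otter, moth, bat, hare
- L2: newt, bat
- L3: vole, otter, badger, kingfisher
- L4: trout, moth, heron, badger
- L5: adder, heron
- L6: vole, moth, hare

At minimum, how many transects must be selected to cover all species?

L1, L2, L3, L5 together cover {vole, trout, otter, newt, moth, bat, adder, heron, badger, hare, kingfisher} — every species.
No 3 of the 6 transects cover everything (all 20 triples fall short), so 4 is minimum.

4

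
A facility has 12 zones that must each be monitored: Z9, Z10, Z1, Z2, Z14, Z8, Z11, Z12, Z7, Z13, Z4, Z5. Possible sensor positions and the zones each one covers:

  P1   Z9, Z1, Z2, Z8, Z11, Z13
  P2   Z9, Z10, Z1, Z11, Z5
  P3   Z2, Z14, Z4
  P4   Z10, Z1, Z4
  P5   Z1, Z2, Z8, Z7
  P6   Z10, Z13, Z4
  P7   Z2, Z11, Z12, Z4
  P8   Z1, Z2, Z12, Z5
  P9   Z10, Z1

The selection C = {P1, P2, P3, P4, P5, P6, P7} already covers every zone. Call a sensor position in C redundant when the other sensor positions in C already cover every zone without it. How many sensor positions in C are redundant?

Drop P1: the rest still cover every zone — redundant.
Drop P2: Z5 uncovered — not redundant.
Drop P3: Z14 uncovered — not redundant.
Drop P4: the rest still cover every zone — redundant.
Drop P5: Z7 uncovered — not redundant.
Drop P6: the rest still cover every zone — redundant.
Drop P7: Z12 uncovered — not redundant.
3 redundant: P1, P4, P6.

3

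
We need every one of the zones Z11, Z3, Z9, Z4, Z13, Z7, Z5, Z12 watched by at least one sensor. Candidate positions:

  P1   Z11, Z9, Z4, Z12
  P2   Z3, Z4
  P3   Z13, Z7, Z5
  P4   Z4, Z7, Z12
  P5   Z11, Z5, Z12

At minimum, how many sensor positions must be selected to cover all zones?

P1, P2, P3 together cover {Z11, Z3, Z9, Z4, Z13, Z7, Z5, Z12} — every zone.
No 2 of the 5 sensor positions cover everything (all 10 pairs fall short), so 3 is minimum.

3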